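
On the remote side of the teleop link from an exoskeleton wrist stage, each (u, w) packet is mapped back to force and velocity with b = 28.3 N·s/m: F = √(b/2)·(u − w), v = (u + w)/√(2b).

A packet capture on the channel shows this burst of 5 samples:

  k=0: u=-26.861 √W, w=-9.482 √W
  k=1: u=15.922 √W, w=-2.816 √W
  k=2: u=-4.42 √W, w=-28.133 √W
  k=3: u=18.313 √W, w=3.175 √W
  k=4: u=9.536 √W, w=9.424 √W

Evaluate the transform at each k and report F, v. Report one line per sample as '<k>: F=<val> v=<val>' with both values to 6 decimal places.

0: F=-65.373691 v=-4.830728
1: F=70.485771 v=1.742055
2: F=89.199973 v=-4.326959
3: F=56.943836 v=2.856195
4: F=0.421305 v=2.520172

k=0: u−w=-17.379000, u+w=-36.343000; √(b/2)=3.761649, √(2b)=7.523297; F=3.761649×(-17.379)=-65.373691, v=-36.343000/7.523297=-4.830728
k=1: u−w=18.738000, u+w=13.106000; √(b/2)=3.761649, √(2b)=7.523297; F=3.761649×18.738=70.485771, v=13.106000/7.523297=1.742055
k=2: u−w=23.713000, u+w=-32.553000; √(b/2)=3.761649, √(2b)=7.523297; F=3.761649×23.713=89.199973, v=-32.553000/7.523297=-4.326959
k=3: u−w=15.138000, u+w=21.488000; √(b/2)=3.761649, √(2b)=7.523297; F=3.761649×15.138=56.943836, v=21.488000/7.523297=2.856195
k=4: u−w=0.112000, u+w=18.960000; √(b/2)=3.761649, √(2b)=7.523297; F=3.761649×0.112=0.421305, v=18.960000/7.523297=2.520172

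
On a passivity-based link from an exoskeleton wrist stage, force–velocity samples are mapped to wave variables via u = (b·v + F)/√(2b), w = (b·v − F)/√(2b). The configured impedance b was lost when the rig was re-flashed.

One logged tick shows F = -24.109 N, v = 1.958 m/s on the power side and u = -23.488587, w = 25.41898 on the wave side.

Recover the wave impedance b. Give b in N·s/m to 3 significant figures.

u + w = 1.930393;  u + w = √(2b)·v, so √(2b) = 1.930393/1.958 = 0.985900.
b = (√(2b))²/2 = 0.972000/2 = 0.486000.
(Check via u − w = 2F/√(2b): u − w = -48.907567, 2F/√(2b) = -48.907577.)

b = 0.486 N·s/m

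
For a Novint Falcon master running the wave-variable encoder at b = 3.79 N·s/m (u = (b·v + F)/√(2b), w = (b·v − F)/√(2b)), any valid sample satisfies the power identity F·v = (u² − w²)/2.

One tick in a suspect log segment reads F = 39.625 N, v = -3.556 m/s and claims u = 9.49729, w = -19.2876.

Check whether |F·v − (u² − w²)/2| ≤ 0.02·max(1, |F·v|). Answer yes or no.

yes

F·v = 39.625×(-3.556) = -140.9065 W.
(u² − w²)/2 = (90.1985 − 372.0115)/2 = -140.9065 W.
|Δ| = 0.0000;  2% of max(1, |F·v|) = 2.8181.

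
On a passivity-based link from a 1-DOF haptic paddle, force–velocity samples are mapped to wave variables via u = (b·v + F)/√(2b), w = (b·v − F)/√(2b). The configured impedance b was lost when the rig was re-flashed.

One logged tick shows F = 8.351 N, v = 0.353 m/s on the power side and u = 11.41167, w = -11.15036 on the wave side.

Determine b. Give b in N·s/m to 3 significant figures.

u + w = 0.26131;  u + w = √(2b)·v, so √(2b) = 0.26131/0.353 = 0.74025.
b = (√(2b))²/2 = 0.54798/2 = 0.27399.
(Check via u − w = 2F/√(2b): u − w = 22.56203, 2F/√(2b) = 22.56250.)

b = 0.274 N·s/m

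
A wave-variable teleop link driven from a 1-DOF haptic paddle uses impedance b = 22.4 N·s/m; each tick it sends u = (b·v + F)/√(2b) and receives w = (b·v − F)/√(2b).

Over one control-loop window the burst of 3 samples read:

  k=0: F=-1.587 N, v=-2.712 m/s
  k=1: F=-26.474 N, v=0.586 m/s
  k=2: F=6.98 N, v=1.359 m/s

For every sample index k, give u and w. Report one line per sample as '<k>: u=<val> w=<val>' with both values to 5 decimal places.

k=0: b·v=22.4×(-2.712)=-60.74880; √(2b)=6.69328; u=(-60.74880+(-1.587))/6.69328=-9.31319, w=(-60.74880−(-1.587))/6.69328=-8.83898
k=1: b·v=22.4×0.586=13.12640; √(2b)=6.69328; u=(13.12640+(-26.474))/6.69328=-1.99418, w=(13.12640−(-26.474))/6.69328=5.91644
k=2: b·v=22.4×1.359=30.44160; √(2b)=6.69328; u=(30.44160+6.98)/6.69328=5.59092, w=(30.44160−6.98)/6.69328=3.50525

0: u=-9.31319 w=-8.83898
1: u=-1.99418 w=5.91644
2: u=5.59092 w=3.50525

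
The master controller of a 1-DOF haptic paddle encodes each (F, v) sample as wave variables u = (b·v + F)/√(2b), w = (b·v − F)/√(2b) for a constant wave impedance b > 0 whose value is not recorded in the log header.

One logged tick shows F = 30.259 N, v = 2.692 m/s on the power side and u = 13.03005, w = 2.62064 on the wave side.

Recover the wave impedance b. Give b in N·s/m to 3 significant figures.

b = 16.9 N·s/m

u + w = 15.6507;  u + w = √(2b)·v, so √(2b) = 15.6507/2.692 = 5.8138.
b = (√(2b))²/2 = 33.8000/2 = 16.9000.
(Check via u − w = 2F/√(2b): u − w = 10.4094, 2F/√(2b) = 10.4094.)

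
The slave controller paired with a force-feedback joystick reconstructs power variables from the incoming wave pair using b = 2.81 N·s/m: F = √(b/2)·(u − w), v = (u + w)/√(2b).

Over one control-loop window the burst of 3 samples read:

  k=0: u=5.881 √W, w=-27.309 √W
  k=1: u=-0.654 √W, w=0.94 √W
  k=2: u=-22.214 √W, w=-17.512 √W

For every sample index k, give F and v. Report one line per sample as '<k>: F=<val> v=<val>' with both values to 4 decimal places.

0: F=39.3410 v=-9.0389
1: F=-1.8894 v=0.1206
2: F=-5.5734 v=-16.7574

k=0: u−w=33.1900, u+w=-21.4280; √(b/2)=1.1853, √(2b)=2.3707; F=1.1853×33.19=39.3410, v=-21.4280/2.3707=-9.0389
k=1: u−w=-1.5940, u+w=0.2860; √(b/2)=1.1853, √(2b)=2.3707; F=1.1853×(-1.594)=-1.8894, v=0.2860/2.3707=0.1206
k=2: u−w=-4.7020, u+w=-39.7260; √(b/2)=1.1853, √(2b)=2.3707; F=1.1853×(-4.702)=-5.5734, v=-39.7260/2.3707=-16.7574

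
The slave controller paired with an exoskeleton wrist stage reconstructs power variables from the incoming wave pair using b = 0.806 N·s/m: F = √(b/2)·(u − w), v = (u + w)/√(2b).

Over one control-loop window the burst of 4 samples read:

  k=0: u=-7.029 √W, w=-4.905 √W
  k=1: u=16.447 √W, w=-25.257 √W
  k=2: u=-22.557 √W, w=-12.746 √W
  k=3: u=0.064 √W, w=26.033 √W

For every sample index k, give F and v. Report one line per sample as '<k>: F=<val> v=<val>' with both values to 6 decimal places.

0: F=-1.348364 v=-9.399473
1: F=26.474650 v=-6.938944
2: F=-6.228247 v=-27.805397
3: F=-16.485714 v=20.554554

k=0: u−w=-2.124000, u+w=-11.934000; √(b/2)=0.634823, √(2b)=1.269646; F=0.634823×(-2.124)=-1.348364, v=-11.934000/1.269646=-9.399473
k=1: u−w=41.704000, u+w=-8.810000; √(b/2)=0.634823, √(2b)=1.269646; F=0.634823×41.704=26.474650, v=-8.810000/1.269646=-6.938944
k=2: u−w=-9.811000, u+w=-35.303000; √(b/2)=0.634823, √(2b)=1.269646; F=0.634823×(-9.811)=-6.228247, v=-35.303000/1.269646=-27.805397
k=3: u−w=-25.969000, u+w=26.097000; √(b/2)=0.634823, √(2b)=1.269646; F=0.634823×(-25.969)=-16.485714, v=26.097000/1.269646=20.554554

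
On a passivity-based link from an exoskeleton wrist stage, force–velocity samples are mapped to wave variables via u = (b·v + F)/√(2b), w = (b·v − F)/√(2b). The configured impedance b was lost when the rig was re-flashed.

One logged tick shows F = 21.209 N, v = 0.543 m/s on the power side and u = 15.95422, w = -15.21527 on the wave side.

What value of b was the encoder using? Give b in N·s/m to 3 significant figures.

u + w = 0.7389;  u + w = √(2b)·v, so √(2b) = 0.7389/0.543 = 1.3609.
b = (√(2b))²/2 = 1.8520/2 = 0.9260.
(Check via u − w = 2F/√(2b): u − w = 31.1695, 2F/√(2b) = 31.1699.)

b = 0.926 N·s/m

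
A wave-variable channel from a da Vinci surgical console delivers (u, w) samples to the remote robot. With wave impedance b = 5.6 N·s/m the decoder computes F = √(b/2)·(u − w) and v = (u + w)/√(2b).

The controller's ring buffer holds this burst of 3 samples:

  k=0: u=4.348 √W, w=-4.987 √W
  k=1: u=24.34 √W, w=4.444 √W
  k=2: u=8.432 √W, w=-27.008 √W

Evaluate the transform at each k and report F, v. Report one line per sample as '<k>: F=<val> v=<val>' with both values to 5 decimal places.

0: F=15.62044 v=-0.19094
1: F=33.29238 v=8.60087
2: F=59.30246 v=-5.55064

k=0: u−w=9.33500, u+w=-0.63900; √(b/2)=1.67332, √(2b)=3.34664; F=1.67332×9.335=15.62044, v=-0.63900/3.34664=-0.19094
k=1: u−w=19.89600, u+w=28.78400; √(b/2)=1.67332, √(2b)=3.34664; F=1.67332×19.896=33.29238, v=28.78400/3.34664=8.60087
k=2: u−w=35.44000, u+w=-18.57600; √(b/2)=1.67332, √(2b)=3.34664; F=1.67332×35.44=59.30246, v=-18.57600/3.34664=-5.55064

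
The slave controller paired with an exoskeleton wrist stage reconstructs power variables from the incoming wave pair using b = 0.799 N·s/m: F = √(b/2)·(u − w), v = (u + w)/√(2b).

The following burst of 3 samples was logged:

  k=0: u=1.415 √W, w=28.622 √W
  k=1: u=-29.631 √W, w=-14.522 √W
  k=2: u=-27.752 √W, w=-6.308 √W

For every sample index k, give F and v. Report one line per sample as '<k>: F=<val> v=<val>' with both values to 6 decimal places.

0: F=-17.196460 v=23.761189
1: F=-9.549796 v=-34.927848
2: F=-13.553897 v=-26.943639

k=0: u−w=-27.207000, u+w=30.037000; √(b/2)=0.632060, √(2b)=1.264120; F=0.632060×(-27.207)=-17.196460, v=30.037000/1.264120=23.761189
k=1: u−w=-15.109000, u+w=-44.153000; √(b/2)=0.632060, √(2b)=1.264120; F=0.632060×(-15.109)=-9.549796, v=-44.153000/1.264120=-34.927848
k=2: u−w=-21.444000, u+w=-34.060000; √(b/2)=0.632060, √(2b)=1.264120; F=0.632060×(-21.444)=-13.553897, v=-34.060000/1.264120=-26.943639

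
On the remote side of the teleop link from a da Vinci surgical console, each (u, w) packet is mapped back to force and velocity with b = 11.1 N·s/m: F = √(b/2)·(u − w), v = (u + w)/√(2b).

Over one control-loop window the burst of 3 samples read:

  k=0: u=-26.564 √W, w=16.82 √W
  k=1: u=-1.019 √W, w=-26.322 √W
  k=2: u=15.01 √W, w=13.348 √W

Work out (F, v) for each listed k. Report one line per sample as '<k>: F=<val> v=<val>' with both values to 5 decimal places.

k=0: u−w=-43.38400, u+w=-9.74400; √(b/2)=2.35584, √(2b)=4.71169; F=2.35584×(-43.384)=-102.20593, v=-9.74400/4.71169=-2.06805
k=1: u−w=25.30300, u+w=-27.34100; √(b/2)=2.35584, √(2b)=4.71169; F=2.35584×25.303=59.60992, v=-27.34100/4.71169=-5.80280
k=2: u−w=1.66200, u+w=28.35800; √(b/2)=2.35584, √(2b)=4.71169; F=2.35584×1.662=3.91541, v=28.35800/4.71169=6.01865

0: F=-102.20593 v=-2.06805
1: F=59.60992 v=-5.80280
2: F=3.91541 v=6.01865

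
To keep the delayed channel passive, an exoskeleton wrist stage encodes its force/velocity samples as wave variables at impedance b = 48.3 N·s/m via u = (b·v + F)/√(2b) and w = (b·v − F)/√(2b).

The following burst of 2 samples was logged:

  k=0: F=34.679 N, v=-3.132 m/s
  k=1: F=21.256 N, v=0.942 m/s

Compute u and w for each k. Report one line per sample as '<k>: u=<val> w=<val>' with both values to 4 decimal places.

0: u=-11.8631 w=-18.9199
1: u=6.7919 w=2.4666

k=0: b·v=48.3×(-3.132)=-151.2756; √(2b)=9.8285; u=(-151.2756+34.679)/9.8285=-11.8631, w=(-151.2756−34.679)/9.8285=-18.9199
k=1: b·v=48.3×0.942=45.4986; √(2b)=9.8285; u=(45.4986+21.256)/9.8285=6.7919, w=(45.4986−21.256)/9.8285=2.4666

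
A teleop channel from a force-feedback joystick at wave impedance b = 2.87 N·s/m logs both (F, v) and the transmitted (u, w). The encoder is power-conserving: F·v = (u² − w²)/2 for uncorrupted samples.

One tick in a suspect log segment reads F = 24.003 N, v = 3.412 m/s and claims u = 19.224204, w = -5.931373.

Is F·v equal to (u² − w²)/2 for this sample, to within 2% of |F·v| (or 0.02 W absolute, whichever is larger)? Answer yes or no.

no

F·v = 24.003×3.412 = 81.898236 W.
(u² − w²)/2 = (369.570019 − 35.181186)/2 = 167.194417 W.
|Δ| = 85.296181;  2% of max(1, |F·v|) = 1.637965.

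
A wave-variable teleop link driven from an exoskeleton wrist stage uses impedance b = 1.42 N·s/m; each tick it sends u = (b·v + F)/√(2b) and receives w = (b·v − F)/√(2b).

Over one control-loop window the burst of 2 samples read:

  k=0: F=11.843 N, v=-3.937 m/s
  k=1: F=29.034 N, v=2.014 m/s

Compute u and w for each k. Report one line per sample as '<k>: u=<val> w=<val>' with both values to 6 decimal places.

0: u=3.710152 w=-10.344903
1: u=18.925536 w=-15.531483

k=0: b·v=1.42×(-3.937)=-5.590540; √(2b)=1.685230; u=(-5.590540+11.843)/1.685230=3.710152, w=(-5.590540−11.843)/1.685230=-10.344903
k=1: b·v=1.42×2.014=2.859880; √(2b)=1.685230; u=(2.859880+29.034)/1.685230=18.925536, w=(2.859880−29.034)/1.685230=-15.531483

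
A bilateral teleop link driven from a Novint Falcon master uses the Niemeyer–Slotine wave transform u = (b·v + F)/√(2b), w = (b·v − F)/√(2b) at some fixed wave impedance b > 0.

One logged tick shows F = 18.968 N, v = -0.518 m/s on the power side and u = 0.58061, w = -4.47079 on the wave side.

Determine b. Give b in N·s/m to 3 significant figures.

b = 28.2 N·s/m

u + w = -3.8902;  u + w = √(2b)·v, so √(2b) = -3.8902/(-0.518) = 7.5100.
b = (√(2b))²/2 = 56.4001/2 = 28.2000.
(Check via u − w = 2F/√(2b): u − w = 5.0514, 2F/√(2b) = 5.0514.)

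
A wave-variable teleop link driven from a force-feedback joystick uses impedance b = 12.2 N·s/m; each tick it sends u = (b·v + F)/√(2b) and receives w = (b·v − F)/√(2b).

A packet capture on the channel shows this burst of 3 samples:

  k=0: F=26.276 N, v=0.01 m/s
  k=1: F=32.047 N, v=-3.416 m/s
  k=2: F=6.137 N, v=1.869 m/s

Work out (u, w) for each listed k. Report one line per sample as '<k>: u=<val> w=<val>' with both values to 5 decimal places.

k=0: b·v=12.2×0.01=0.12200; √(2b)=4.93964; u=(0.12200+26.276)/4.93964=5.34412, w=(0.12200−26.276)/4.93964=-5.29472
k=1: b·v=12.2×(-3.416)=-41.67520; √(2b)=4.93964; u=(-41.67520+32.047)/4.93964=-1.94917, w=(-41.67520−32.047)/4.93964=-14.92462
k=2: b·v=12.2×1.869=22.80180; √(2b)=4.93964; u=(22.80180+6.137)/4.93964=5.85849, w=(22.80180−6.137)/4.93964=3.37369

0: u=5.34412 w=-5.29472
1: u=-1.94917 w=-14.92462
2: u=5.85849 w=3.37369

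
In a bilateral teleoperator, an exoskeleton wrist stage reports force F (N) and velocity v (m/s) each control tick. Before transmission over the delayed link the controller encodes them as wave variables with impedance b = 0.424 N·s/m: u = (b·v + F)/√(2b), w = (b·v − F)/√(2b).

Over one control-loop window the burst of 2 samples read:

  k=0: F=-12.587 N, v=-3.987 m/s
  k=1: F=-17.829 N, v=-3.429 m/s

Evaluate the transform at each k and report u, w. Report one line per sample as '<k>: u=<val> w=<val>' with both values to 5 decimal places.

0: u=-15.50436 w=11.83286
1: u=-20.93989 w=17.78223

k=0: b·v=0.424×(-3.987)=-1.69049; √(2b)=0.92087; u=(-1.69049+(-12.587))/0.92087=-15.50436, w=(-1.69049−(-12.587))/0.92087=11.83286
k=1: b·v=0.424×(-3.429)=-1.45390; √(2b)=0.92087; u=(-1.45390+(-17.829))/0.92087=-20.93989, w=(-1.45390−(-17.829))/0.92087=17.78223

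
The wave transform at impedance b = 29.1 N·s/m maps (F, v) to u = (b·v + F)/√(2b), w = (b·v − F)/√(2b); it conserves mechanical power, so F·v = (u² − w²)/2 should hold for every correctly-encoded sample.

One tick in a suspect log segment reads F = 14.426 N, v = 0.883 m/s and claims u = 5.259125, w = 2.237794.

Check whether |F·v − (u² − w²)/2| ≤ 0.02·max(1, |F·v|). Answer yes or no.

F·v = 14.426×0.883 = 12.738158 W.
(u² − w²)/2 = (27.658396 − 5.007722)/2 = 11.325337 W.
|Δ| = 1.412821;  2% of max(1, |F·v|) = 0.254763.

no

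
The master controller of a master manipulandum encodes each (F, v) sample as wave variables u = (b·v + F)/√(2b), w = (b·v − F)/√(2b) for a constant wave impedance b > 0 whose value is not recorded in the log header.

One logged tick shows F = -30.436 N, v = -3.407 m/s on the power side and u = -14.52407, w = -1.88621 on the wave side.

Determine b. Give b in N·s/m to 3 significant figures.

u + w = -16.4103;  u + w = √(2b)·v, so √(2b) = -16.4103/(-3.407) = 4.8166.
b = (√(2b))²/2 = 23.2000/2 = 11.6000.
(Check via u − w = 2F/√(2b): u − w = -12.6379, 2F/√(2b) = -12.6379.)

b = 11.6 N·s/m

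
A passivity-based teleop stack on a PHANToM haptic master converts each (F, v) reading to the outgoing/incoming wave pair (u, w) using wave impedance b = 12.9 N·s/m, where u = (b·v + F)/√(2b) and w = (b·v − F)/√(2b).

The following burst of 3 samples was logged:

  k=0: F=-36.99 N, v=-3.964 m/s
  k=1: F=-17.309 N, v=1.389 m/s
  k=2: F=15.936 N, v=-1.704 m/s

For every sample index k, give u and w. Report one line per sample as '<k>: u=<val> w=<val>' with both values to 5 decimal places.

0: u=-17.34971 w=-2.78491
1: u=0.11992 w=6.93533
2: u=-1.19023 w=-7.46502

k=0: b·v=12.9×(-3.964)=-51.13560; √(2b)=5.07937; u=(-51.13560+(-36.99))/5.07937=-17.34971, w=(-51.13560−(-36.99))/5.07937=-2.78491
k=1: b·v=12.9×1.389=17.91810; √(2b)=5.07937; u=(17.91810+(-17.309))/5.07937=0.11992, w=(17.91810−(-17.309))/5.07937=6.93533
k=2: b·v=12.9×(-1.704)=-21.98160; √(2b)=5.07937; u=(-21.98160+15.936)/5.07937=-1.19023, w=(-21.98160−15.936)/5.07937=-7.46502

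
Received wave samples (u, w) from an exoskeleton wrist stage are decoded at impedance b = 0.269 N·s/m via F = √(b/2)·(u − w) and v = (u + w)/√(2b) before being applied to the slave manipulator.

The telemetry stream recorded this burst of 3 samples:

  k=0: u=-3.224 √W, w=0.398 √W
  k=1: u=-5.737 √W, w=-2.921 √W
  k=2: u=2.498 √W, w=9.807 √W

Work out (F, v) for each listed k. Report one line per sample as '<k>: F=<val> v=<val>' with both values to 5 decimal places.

k=0: u−w=-3.62200, u+w=-2.82600; √(b/2)=0.36674, √(2b)=0.73348; F=0.36674×(-3.622)=-1.32834, v=-2.82600/0.73348=-3.85284
k=1: u−w=-2.81600, u+w=-8.65800; √(b/2)=0.36674, √(2b)=0.73348; F=0.36674×(-2.816)=-1.03275, v=-8.65800/0.73348=-11.80393
k=2: u−w=-7.30900, u+w=12.30500; √(b/2)=0.36674, √(2b)=0.73348; F=0.36674×(-7.309)=-2.68052, v=12.30500/0.73348=16.77608

0: F=-1.32834 v=-3.85284
1: F=-1.03275 v=-11.80393
2: F=-2.68052 v=16.77608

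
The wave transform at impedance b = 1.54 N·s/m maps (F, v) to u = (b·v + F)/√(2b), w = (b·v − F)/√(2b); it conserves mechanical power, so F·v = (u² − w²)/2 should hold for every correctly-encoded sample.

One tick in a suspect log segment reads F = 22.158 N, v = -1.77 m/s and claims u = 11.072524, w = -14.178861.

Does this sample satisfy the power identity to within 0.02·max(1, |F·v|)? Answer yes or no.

yes

F·v = 22.158×(-1.77) = -39.219660 W.
(u² − w²)/2 = (122.600788 − 201.040099)/2 = -39.219656 W.
|Δ| = 0.000004;  2% of max(1, |F·v|) = 0.784393.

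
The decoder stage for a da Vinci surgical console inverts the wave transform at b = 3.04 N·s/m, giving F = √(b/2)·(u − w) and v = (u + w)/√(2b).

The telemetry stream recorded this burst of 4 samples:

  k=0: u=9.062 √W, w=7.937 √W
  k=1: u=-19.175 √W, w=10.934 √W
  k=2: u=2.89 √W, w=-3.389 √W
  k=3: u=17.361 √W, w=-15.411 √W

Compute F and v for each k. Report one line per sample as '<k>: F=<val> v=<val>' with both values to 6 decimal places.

0: F=1.386993 v=6.894005
1: F=-37.120868 v=-3.342167
2: F=7.741271 v=-0.202371
3: F=40.404035 v=0.790829

k=0: u−w=1.125000, u+w=16.999000; √(b/2)=1.232883, √(2b)=2.465766; F=1.232883×1.125=1.386993, v=16.999000/2.465766=6.894005
k=1: u−w=-30.109000, u+w=-8.241000; √(b/2)=1.232883, √(2b)=2.465766; F=1.232883×(-30.109)=-37.120868, v=-8.241000/2.465766=-3.342167
k=2: u−w=6.279000, u+w=-0.499000; √(b/2)=1.232883, √(2b)=2.465766; F=1.232883×6.279=7.741271, v=-0.499000/2.465766=-0.202371
k=3: u−w=32.772000, u+w=1.950000; √(b/2)=1.232883, √(2b)=2.465766; F=1.232883×32.772=40.404035, v=1.950000/2.465766=0.790829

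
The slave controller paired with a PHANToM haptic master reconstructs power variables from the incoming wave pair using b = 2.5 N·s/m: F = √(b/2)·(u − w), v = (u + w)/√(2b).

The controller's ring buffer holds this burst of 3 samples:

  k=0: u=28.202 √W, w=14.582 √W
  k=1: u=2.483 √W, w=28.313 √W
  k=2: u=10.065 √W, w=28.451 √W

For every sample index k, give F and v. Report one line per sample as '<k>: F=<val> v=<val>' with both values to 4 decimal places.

0: F=15.2276 v=19.1336
1: F=-28.8788 v=13.7724
2: F=-20.5562 v=17.2249

k=0: u−w=13.6200, u+w=42.7840; √(b/2)=1.1180, √(2b)=2.2361; F=1.1180×13.62=15.2276, v=42.7840/2.2361=19.1336
k=1: u−w=-25.8300, u+w=30.7960; √(b/2)=1.1180, √(2b)=2.2361; F=1.1180×(-25.83)=-28.8788, v=30.7960/2.2361=13.7724
k=2: u−w=-18.3860, u+w=38.5160; √(b/2)=1.1180, √(2b)=2.2361; F=1.1180×(-18.386)=-20.5562, v=38.5160/2.2361=17.2249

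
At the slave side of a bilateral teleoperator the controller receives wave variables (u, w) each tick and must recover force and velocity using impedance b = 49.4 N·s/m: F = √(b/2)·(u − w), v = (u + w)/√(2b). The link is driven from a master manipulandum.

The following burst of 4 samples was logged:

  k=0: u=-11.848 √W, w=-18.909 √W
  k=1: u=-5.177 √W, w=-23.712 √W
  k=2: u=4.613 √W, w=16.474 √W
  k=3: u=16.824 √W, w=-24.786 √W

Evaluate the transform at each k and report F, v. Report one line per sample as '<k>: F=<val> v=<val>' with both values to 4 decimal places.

0: F=35.0925 v=-3.0943
1: F=92.1173 v=-2.9064
2: F=-58.9481 v=2.1215
3: F=206.7979 v=-0.8010

k=0: u−w=7.0610, u+w=-30.7570; √(b/2)=4.9699, √(2b)=9.9398; F=4.9699×7.061=35.0925, v=-30.7570/9.9398=-3.0943
k=1: u−w=18.5350, u+w=-28.8890; √(b/2)=4.9699, √(2b)=9.9398; F=4.9699×18.535=92.1173, v=-28.8890/9.9398=-2.9064
k=2: u−w=-11.8610, u+w=21.0870; √(b/2)=4.9699, √(2b)=9.9398; F=4.9699×(-11.861)=-58.9481, v=21.0870/9.9398=2.1215
k=3: u−w=41.6100, u+w=-7.9620; √(b/2)=4.9699, √(2b)=9.9398; F=4.9699×41.61=206.7979, v=-7.9620/9.9398=-0.8010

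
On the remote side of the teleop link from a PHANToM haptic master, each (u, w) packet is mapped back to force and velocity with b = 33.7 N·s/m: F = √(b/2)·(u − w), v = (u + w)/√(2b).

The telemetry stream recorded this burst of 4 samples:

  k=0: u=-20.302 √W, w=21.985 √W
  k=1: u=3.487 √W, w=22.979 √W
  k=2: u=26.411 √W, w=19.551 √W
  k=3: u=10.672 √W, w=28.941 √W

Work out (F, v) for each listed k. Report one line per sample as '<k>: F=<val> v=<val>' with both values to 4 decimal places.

0: F=-173.5829 v=0.2050
1: F=-80.0122 v=3.2237
2: F=28.1594 v=5.5985
3: F=-74.9920 v=4.8251

k=0: u−w=-42.2870, u+w=1.6830; √(b/2)=4.1049, √(2b)=8.2098; F=4.1049×(-42.287)=-173.5829, v=1.6830/8.2098=0.2050
k=1: u−w=-19.4920, u+w=26.4660; √(b/2)=4.1049, √(2b)=8.2098; F=4.1049×(-19.492)=-80.0122, v=26.4660/8.2098=3.2237
k=2: u−w=6.8600, u+w=45.9620; √(b/2)=4.1049, √(2b)=8.2098; F=4.1049×6.86=28.1594, v=45.9620/8.2098=5.5985
k=3: u−w=-18.2690, u+w=39.6130; √(b/2)=4.1049, √(2b)=8.2098; F=4.1049×(-18.269)=-74.9920, v=39.6130/8.2098=4.8251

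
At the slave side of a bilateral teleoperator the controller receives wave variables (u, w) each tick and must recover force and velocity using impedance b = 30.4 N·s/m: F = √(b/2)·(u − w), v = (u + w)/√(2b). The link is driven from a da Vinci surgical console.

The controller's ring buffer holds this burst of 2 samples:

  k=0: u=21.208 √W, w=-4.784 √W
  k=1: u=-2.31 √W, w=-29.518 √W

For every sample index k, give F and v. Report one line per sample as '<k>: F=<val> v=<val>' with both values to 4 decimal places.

0: F=101.3355 v=2.1063
1: F=106.0763 v=-4.0819

k=0: u−w=25.9920, u+w=16.4240; √(b/2)=3.8987, √(2b)=7.7974; F=3.8987×25.992=101.3355, v=16.4240/7.7974=2.1063
k=1: u−w=27.2080, u+w=-31.8280; √(b/2)=3.8987, √(2b)=7.7974; F=3.8987×27.208=106.0763, v=-31.8280/7.7974=-4.0819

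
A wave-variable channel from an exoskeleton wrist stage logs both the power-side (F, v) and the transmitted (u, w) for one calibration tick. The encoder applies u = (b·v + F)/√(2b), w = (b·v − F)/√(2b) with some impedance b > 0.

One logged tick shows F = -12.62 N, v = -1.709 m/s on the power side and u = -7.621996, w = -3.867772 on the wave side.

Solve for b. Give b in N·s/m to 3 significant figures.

b = 22.6 N·s/m

u + w = -11.489768;  u + w = √(2b)·v, so √(2b) = -11.489768/(-1.709) = 6.723094.
b = (√(2b))²/2 = 45.199996/2 = 22.599998.
(Check via u − w = 2F/√(2b): u − w = -3.754224, 2F/√(2b) = -3.754224.)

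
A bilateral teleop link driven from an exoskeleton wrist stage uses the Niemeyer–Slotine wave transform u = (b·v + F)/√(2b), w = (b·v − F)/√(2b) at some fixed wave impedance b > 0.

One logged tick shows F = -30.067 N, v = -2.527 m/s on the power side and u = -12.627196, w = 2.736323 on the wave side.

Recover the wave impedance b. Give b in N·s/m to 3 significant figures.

b = 7.66 N·s/m

u + w = -9.890873;  u + w = √(2b)·v, so √(2b) = -9.890873/(-2.527) = 3.914077.
b = (√(2b))²/2 = 15.320000/2 = 7.660000.
(Check via u − w = 2F/√(2b): u − w = -15.363519, 2F/√(2b) = -15.363519.)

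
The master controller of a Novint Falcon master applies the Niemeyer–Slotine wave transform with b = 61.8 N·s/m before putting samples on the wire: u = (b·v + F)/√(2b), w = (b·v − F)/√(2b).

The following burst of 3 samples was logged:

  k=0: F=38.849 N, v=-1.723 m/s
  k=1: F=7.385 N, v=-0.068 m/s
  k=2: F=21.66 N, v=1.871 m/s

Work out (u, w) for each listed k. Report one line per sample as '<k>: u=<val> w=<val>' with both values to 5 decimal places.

0: u=-6.08339 w=-13.07216
1: u=0.28627 w=-1.04226
2: u=12.34874 w=8.45220

k=0: b·v=61.8×(-1.723)=-106.48140; √(2b)=11.11755; u=(-106.48140+38.849)/11.11755=-6.08339, w=(-106.48140−38.849)/11.11755=-13.07216
k=1: b·v=61.8×(-0.068)=-4.20240; √(2b)=11.11755; u=(-4.20240+7.385)/11.11755=0.28627, w=(-4.20240−7.385)/11.11755=-1.04226
k=2: b·v=61.8×1.871=115.62780; √(2b)=11.11755; u=(115.62780+21.66)/11.11755=12.34874, w=(115.62780−21.66)/11.11755=8.45220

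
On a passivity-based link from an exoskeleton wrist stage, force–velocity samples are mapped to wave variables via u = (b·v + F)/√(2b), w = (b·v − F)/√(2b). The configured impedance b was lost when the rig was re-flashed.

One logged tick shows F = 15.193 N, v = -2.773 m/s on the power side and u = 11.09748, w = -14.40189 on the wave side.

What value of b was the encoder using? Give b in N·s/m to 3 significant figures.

u + w = -3.3044;  u + w = √(2b)·v, so √(2b) = -3.3044/(-2.773) = 1.1916.
b = (√(2b))²/2 = 1.4200/2 = 0.7100.
(Check via u − w = 2F/√(2b): u − w = 25.4994, 2F/√(2b) = 25.4994.)

b = 0.71 N·s/m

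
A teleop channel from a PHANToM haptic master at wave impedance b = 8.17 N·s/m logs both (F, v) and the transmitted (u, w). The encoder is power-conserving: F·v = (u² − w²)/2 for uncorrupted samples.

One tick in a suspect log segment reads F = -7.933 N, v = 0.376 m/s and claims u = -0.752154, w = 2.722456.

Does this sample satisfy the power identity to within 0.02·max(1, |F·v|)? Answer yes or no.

F·v = (-7.933)×0.376 = -2.982808 W.
(u² − w²)/2 = (0.565736 − 7.411767)/2 = -3.423016 W.
|Δ| = 0.440208;  2% of max(1, |F·v|) = 0.059656.

no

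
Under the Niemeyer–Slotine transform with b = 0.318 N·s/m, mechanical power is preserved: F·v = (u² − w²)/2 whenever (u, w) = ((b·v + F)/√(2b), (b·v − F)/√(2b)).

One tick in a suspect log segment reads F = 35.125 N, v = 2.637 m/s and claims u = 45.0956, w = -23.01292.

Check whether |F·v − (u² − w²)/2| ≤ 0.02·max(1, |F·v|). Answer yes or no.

F·v = 35.125×2.637 = 92.6246 W.
(u² − w²)/2 = (2033.6131 − 529.5945)/2 = 752.0093 W.
|Δ| = 659.3847;  2% of max(1, |F·v|) = 1.8525.

no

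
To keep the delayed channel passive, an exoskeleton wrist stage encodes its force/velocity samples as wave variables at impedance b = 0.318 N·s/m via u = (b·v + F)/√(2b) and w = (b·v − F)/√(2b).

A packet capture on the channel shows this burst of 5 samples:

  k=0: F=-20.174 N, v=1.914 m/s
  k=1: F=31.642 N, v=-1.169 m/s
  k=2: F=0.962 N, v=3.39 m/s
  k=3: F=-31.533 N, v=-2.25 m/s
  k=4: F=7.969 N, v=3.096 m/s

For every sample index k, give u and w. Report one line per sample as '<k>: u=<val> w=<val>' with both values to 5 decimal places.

0: u=-24.53347 w=26.05988
1: u=39.21055 w=-40.14282
2: u=2.55803 w=0.14548
3: u=-40.43719 w=38.64282
4: u=11.22705 w=-8.75800

k=0: b·v=0.318×1.914=0.60865; √(2b)=0.79750; u=(0.60865+(-20.174))/0.79750=-24.53347, w=(0.60865−(-20.174))/0.79750=26.05988
k=1: b·v=0.318×(-1.169)=-0.37174; √(2b)=0.79750; u=(-0.37174+31.642)/0.79750=39.21055, w=(-0.37174−31.642)/0.79750=-40.14282
k=2: b·v=0.318×3.39=1.07802; √(2b)=0.79750; u=(1.07802+0.962)/0.79750=2.55803, w=(1.07802−0.962)/0.79750=0.14548
k=3: b·v=0.318×(-2.25)=-0.71550; √(2b)=0.79750; u=(-0.71550+(-31.533))/0.79750=-40.43719, w=(-0.71550−(-31.533))/0.79750=38.64282
k=4: b·v=0.318×3.096=0.98453; √(2b)=0.79750; u=(0.98453+7.969)/0.79750=11.22705, w=(0.98453−7.969)/0.79750=-8.75800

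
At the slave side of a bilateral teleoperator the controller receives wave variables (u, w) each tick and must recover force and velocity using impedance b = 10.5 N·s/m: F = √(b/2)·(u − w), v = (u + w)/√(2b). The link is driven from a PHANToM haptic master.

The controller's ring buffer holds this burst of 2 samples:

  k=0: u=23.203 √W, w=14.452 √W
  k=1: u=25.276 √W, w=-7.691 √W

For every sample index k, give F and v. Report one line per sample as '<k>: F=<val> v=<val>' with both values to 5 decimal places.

k=0: u−w=8.75100, u+w=37.65500; √(b/2)=2.29129, √(2b)=4.58258; F=2.29129×8.751=20.05106, v=37.65500/4.58258=8.21699
k=1: u−w=32.96700, u+w=17.58500; √(b/2)=2.29129, √(2b)=4.58258; F=2.29129×32.967=75.53689, v=17.58500/4.58258=3.83736

0: F=20.05106 v=8.21699
1: F=75.53689 v=3.83736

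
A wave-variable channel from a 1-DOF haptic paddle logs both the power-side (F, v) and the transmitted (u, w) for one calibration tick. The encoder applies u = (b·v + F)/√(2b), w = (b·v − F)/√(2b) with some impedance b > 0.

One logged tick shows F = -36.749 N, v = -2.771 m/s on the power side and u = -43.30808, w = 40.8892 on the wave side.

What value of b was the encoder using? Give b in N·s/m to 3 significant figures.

b = 0.381 N·s/m

u + w = -2.41888;  u + w = √(2b)·v, so √(2b) = -2.41888/(-2.771) = 0.87293.
b = (√(2b))²/2 = 0.76200/2 = 0.38100.
(Check via u − w = 2F/√(2b): u − w = -84.19728, 2F/√(2b) = -84.19721.)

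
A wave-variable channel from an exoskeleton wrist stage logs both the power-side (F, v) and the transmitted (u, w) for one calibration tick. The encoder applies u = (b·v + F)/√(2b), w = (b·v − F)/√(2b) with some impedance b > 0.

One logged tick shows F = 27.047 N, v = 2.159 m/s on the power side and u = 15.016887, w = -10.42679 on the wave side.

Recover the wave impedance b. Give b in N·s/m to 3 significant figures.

b = 2.26 N·s/m

u + w = 4.590097;  u + w = √(2b)·v, so √(2b) = 4.590097/2.159 = 2.126029.
b = (√(2b))²/2 = 4.520000/2 = 2.260000.
(Check via u − w = 2F/√(2b): u − w = 25.443677, 2F/√(2b) = 25.443677.)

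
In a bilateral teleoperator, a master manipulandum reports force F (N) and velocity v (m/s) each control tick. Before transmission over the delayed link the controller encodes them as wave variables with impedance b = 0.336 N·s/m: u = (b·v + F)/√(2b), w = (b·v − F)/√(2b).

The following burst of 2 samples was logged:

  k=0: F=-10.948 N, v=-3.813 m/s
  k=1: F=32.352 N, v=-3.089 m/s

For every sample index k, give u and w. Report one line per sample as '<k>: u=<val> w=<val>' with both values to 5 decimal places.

0: u=-14.91806 w=11.79233
1: u=38.19929 w=-40.73151

k=0: b·v=0.336×(-3.813)=-1.28117; √(2b)=0.81976; u=(-1.28117+(-10.948))/0.81976=-14.91806, w=(-1.28117−(-10.948))/0.81976=11.79233
k=1: b·v=0.336×(-3.089)=-1.03790; √(2b)=0.81976; u=(-1.03790+32.352)/0.81976=38.19929, w=(-1.03790−32.352)/0.81976=-40.73151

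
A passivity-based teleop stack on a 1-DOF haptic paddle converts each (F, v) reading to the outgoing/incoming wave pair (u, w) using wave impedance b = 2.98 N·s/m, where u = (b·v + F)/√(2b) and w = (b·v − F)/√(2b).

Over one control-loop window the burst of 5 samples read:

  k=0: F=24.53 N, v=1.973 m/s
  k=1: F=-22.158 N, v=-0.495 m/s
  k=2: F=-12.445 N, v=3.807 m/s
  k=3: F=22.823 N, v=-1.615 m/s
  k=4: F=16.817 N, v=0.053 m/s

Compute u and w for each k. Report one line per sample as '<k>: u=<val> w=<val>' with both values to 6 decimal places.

0: u=12.456233 w=-7.639526
1: u=-9.680495 w=8.472046
2: u=-0.450635 w=9.744706
3: u=7.377306 w=-11.320024
4: u=6.953206 w=-6.823817

k=0: b·v=2.98×1.973=5.879540; √(2b)=2.441311; u=(5.879540+24.53)/2.441311=12.456233, w=(5.879540−24.53)/2.441311=-7.639526
k=1: b·v=2.98×(-0.495)=-1.475100; √(2b)=2.441311; u=(-1.475100+(-22.158))/2.441311=-9.680495, w=(-1.475100−(-22.158))/2.441311=8.472046
k=2: b·v=2.98×3.807=11.344860; √(2b)=2.441311; u=(11.344860+(-12.445))/2.441311=-0.450635, w=(11.344860−(-12.445))/2.441311=9.744706
k=3: b·v=2.98×(-1.615)=-4.812700; √(2b)=2.441311; u=(-4.812700+22.823)/2.441311=7.377306, w=(-4.812700−22.823)/2.441311=-11.320024
k=4: b·v=2.98×0.053=0.157940; √(2b)=2.441311; u=(0.157940+16.817)/2.441311=6.953206, w=(0.157940−16.817)/2.441311=-6.823817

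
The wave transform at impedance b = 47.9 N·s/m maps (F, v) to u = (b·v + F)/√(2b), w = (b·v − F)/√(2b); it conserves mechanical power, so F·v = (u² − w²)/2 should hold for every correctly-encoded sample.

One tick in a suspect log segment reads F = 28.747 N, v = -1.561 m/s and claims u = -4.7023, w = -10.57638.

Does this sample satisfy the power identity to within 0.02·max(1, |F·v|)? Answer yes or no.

F·v = 28.747×(-1.561) = -44.87407 W.
(u² − w²)/2 = (22.11163 − 111.85981)/2 = -44.87409 W.
|Δ| = 0.00003;  2% of max(1, |F·v|) = 0.89748.

yes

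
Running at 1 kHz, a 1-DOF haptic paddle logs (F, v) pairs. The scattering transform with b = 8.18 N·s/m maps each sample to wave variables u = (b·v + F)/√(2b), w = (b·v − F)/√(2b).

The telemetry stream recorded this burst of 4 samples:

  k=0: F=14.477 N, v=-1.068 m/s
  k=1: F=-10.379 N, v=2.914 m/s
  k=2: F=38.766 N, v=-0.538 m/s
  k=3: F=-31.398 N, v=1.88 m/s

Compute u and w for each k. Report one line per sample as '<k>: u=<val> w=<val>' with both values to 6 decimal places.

0: u=1.419312 w=-5.739104
1: u=3.327158 w=8.459243
2: u=8.496239 w=-10.672314
3: u=-3.960591 w=11.564721

k=0: b·v=8.18×(-1.068)=-8.736240; √(2b)=4.044750; u=(-8.736240+14.477)/4.044750=1.419312, w=(-8.736240−14.477)/4.044750=-5.739104
k=1: b·v=8.18×2.914=23.836520; √(2b)=4.044750; u=(23.836520+(-10.379))/4.044750=3.327158, w=(23.836520−(-10.379))/4.044750=8.459243
k=2: b·v=8.18×(-0.538)=-4.400840; √(2b)=4.044750; u=(-4.400840+38.766)/4.044750=8.496239, w=(-4.400840−38.766)/4.044750=-10.672314
k=3: b·v=8.18×1.88=15.378400; √(2b)=4.044750; u=(15.378400+(-31.398))/4.044750=-3.960591, w=(15.378400−(-31.398))/4.044750=11.564721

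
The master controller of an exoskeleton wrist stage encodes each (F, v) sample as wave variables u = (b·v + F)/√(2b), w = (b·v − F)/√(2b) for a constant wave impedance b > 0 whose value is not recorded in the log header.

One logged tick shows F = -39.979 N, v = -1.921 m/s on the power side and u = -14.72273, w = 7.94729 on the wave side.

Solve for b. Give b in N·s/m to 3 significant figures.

b = 6.22 N·s/m

u + w = -6.77544;  u + w = √(2b)·v, so √(2b) = -6.77544/(-1.921) = 3.52704.
b = (√(2b))²/2 = 12.44000/2 = 6.22000.
(Check via u − w = 2F/√(2b): u − w = -22.67002, 2F/√(2b) = -22.67001.)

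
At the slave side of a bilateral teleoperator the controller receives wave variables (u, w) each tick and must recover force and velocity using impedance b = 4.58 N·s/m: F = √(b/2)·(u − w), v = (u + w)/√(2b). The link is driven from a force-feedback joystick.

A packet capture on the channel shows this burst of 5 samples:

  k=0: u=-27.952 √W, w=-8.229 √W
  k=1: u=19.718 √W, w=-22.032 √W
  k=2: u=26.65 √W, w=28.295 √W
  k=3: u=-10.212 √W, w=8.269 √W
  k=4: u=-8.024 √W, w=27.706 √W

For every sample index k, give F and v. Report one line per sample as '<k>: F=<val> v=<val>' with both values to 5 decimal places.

0: F=-29.84631 v=-11.95454
1: F=63.17921 v=-0.76457
2: F=-2.48934 v=18.15434
3: F=-27.96683 v=-0.64199
4: F=-54.06930 v=6.50312

k=0: u−w=-19.72300, u+w=-36.18100; √(b/2)=1.51327, √(2b)=3.02655; F=1.51327×(-19.723)=-29.84631, v=-36.18100/3.02655=-11.95454
k=1: u−w=41.75000, u+w=-2.31400; √(b/2)=1.51327, √(2b)=3.02655; F=1.51327×41.75=63.17921, v=-2.31400/3.02655=-0.76457
k=2: u−w=-1.64500, u+w=54.94500; √(b/2)=1.51327, √(2b)=3.02655; F=1.51327×(-1.645)=-2.48934, v=54.94500/3.02655=18.15434
k=3: u−w=-18.48100, u+w=-1.94300; √(b/2)=1.51327, √(2b)=3.02655; F=1.51327×(-18.481)=-27.96683, v=-1.94300/3.02655=-0.64199
k=4: u−w=-35.73000, u+w=19.68200; √(b/2)=1.51327, √(2b)=3.02655; F=1.51327×(-35.73)=-54.06930, v=19.68200/3.02655=6.50312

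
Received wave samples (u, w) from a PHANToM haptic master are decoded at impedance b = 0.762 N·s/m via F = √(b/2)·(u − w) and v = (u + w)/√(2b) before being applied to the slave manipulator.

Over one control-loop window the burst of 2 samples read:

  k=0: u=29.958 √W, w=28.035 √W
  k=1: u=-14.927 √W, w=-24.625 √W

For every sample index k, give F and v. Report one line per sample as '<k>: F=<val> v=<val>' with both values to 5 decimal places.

k=0: u−w=1.92300, u+w=57.99300; √(b/2)=0.61725, √(2b)=1.23450; F=0.61725×1.923=1.18698, v=57.99300/1.23450=46.97676
k=1: u−w=9.69800, u+w=-39.55200; √(b/2)=0.61725, √(2b)=1.23450; F=0.61725×9.698=5.98611, v=-39.55200/1.23450=-32.03878

0: F=1.18698 v=46.97676
1: F=5.98611 v=-32.03878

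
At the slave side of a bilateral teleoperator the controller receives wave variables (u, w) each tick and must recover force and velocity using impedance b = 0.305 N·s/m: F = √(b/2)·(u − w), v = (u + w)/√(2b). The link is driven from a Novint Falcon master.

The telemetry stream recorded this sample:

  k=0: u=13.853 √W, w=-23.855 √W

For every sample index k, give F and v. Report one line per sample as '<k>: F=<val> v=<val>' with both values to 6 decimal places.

k=0: u−w=37.708000, u+w=-10.002000; √(b/2)=0.390512, √(2b)=0.781025; F=0.390512×37.708=14.725445, v=-10.002000/0.781025=-12.806249

0: F=14.725445 v=-12.806249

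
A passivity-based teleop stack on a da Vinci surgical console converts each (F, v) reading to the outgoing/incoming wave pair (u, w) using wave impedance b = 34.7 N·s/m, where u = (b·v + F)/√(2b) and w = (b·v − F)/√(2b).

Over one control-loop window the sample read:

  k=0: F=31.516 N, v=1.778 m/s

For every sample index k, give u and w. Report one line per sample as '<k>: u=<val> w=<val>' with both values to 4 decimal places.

0: u=11.1891 w=3.6228

k=0: b·v=34.7×1.778=61.6966; √(2b)=8.3307; u=(61.6966+31.516)/8.3307=11.1891, w=(61.6966−31.516)/8.3307=3.6228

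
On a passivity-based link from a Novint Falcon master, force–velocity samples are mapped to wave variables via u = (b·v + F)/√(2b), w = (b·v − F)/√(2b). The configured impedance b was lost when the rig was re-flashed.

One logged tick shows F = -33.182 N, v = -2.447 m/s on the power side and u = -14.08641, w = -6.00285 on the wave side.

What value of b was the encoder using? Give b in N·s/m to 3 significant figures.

u + w = -20.08926;  u + w = √(2b)·v, so √(2b) = -20.08926/(-2.447) = 8.20975.
b = (√(2b))²/2 = 67.40001/2 = 33.70000.
(Check via u − w = 2F/√(2b): u − w = -8.08356, 2F/√(2b) = -8.08356.)

b = 33.7 N·s/m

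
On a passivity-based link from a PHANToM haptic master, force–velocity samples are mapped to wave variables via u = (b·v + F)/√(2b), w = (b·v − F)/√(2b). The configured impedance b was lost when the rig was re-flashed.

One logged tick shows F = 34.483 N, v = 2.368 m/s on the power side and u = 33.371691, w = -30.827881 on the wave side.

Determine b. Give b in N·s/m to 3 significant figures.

u + w = 2.543810;  u + w = √(2b)·v, so √(2b) = 2.543810/2.368 = 1.074244.
b = (√(2b))²/2 = 1.154000/2 = 0.577000.
(Check via u − w = 2F/√(2b): u − w = 64.199572, 2F/√(2b) = 64.199562.)

b = 0.577 N·s/m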